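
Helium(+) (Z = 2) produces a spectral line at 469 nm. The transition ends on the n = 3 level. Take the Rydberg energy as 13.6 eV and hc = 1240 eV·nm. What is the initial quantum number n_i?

n_i = 4

The photon energy is ΔE = hc/λ = 1240 / 469 = 2.644 eV.
With Z = 2, ΔE = 54.40 × (1/n_f² − 1/n_i²), so 1/n_f² − 1/n_i² = 0.04860.
With n_f = 3: 1/n_i² = 1/9 − 0.04860 = 0.06251, so n_i ≈ 4.00.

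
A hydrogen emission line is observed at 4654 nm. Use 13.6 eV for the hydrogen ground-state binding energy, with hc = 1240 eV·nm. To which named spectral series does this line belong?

Pfund

ΔE = 1240/4654 = 0.2664 eV.
This matches 13.6 × (1/5² − 1/7²), so n_f = 5: the Pfund series.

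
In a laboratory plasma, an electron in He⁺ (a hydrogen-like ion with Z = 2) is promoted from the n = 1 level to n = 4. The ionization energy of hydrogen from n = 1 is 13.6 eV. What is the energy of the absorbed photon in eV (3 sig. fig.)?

The Bohr energies scale as Z², so for Z = 2: E_n = −54.40/n² eV.
E_4 = −54.40/16 = −3.400 eV and E_1 = −54.40/1 = −54.40 eV.
The photon energy is |E_4 − E_1| = 51.0 eV.

51.0 eV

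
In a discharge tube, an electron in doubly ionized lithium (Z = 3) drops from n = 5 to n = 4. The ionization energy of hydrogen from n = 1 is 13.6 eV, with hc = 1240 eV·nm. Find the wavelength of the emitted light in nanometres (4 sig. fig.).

450.3 nm

For Z = 3 the level energies scale as Z², so the effective Rydberg energy is 13.6 × 9 = 122.4 eV.
ΔE = 122.4 × (1/4² − 1/5²) = 122.4 × 0.02250 = 2.754 eV.
λ = hc/ΔE = 1240 / 2.754 = 450.3 nm.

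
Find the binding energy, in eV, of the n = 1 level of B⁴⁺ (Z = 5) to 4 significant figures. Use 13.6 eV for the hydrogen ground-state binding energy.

E_n = −13.6 Z²/n² = −340.0/n² eV for Z = 5.
E_1 = −340.0/1 = −340.0 eV, so ionization (to E = 0) requires 340.0 eV.

340.0 eV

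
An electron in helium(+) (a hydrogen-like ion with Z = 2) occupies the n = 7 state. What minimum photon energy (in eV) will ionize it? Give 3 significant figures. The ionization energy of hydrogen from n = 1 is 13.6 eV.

E_n = −13.6 Z²/n² = −54.40/n² eV for Z = 2.
E_7 = −54.40/49 = −1.11 eV, so ionization (to E = 0) requires 1.11 eV.

1.11 eV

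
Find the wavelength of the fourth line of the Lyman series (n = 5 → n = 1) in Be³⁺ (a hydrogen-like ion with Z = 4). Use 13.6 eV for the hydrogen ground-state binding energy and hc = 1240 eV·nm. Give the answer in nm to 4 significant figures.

The Lyman series terminates on n_f = 1; the fourth line has n_i = 1+4 = 5.
ΔE = 217.6 × (1/1² − 1/5²) = 208.9 eV.
λ = 1240 / 208.9 = 5.936 nm.

5.936 nm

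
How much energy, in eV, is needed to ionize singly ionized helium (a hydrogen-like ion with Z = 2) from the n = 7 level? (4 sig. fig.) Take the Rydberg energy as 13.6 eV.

1.110 eV

E_n = −13.6 Z²/n² = −54.40/n² eV for Z = 2.
E_7 = −54.40/49 = −1.110 eV, so ionization (to E = 0) requires 1.110 eV.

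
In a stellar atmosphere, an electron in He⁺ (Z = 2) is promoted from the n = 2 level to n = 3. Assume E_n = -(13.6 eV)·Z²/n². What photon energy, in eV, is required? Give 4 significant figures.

7.556 eV

The Bohr energies scale as Z², so for Z = 2: E_n = −54.40/n² eV.
E_3 = −54.40/9 = −6.044 eV and E_2 = −54.40/4 = −13.60 eV.
The photon energy is |E_3 − E_2| = 7.556 eV.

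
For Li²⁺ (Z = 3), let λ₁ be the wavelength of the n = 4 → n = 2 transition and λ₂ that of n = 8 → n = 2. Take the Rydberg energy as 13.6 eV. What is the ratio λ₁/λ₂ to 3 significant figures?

λ ∝ 1/ΔE ∝ 1/(1/n_f² − 1/n_i²), and the Z² and hc factors cancel in the ratio.
λ₁/λ₂ = (1/2² − 1/8²)/(1/2² − 1/4²) = 0.2344/0.1875 = 1.25.

1.25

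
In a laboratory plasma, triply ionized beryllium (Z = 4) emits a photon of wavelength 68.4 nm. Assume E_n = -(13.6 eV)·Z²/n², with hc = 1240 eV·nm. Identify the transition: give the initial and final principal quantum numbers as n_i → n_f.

The photon energy is ΔE = hc/λ = 1240 / 68.4 = 18.13 eV.
With Z = 4, ΔE = 217.6 × (1/n_f² − 1/n_i²), so 1/n_f² − 1/n_i² = 0.08331.
Trying n_f = 3 gives 1/n_i² = 0.02780, i.e. n_i ≈ 6; this pair matches.

n_i = 6, n_f = 3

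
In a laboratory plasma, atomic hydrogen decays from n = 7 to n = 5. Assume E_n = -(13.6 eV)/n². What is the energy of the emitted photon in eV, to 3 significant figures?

0.266 eV

E_7 = −13.60/49 = −0.2776 eV and E_5 = −13.60/25 = −0.5440 eV.
The photon energy is |E_7 − E_5| = 0.266 eV.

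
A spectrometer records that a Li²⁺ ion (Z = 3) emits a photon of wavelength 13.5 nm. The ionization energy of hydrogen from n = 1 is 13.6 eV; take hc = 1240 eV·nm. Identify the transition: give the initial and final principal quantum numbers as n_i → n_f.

n_i = 2, n_f = 1

The photon energy is ΔE = hc/λ = 1240 / 13.5 = 91.85 eV.
With Z = 3, ΔE = 122.4 × (1/n_f² − 1/n_i²), so 1/n_f² − 1/n_i² = 0.7504.
Trying n_f = 1 gives 1/n_i² = 0.2496, i.e. n_i ≈ 2; this pair matches.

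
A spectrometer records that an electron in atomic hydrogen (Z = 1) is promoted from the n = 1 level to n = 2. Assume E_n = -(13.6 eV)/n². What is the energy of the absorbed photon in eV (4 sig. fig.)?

10.20 eV

E_2 = −13.60/4 = −3.400 eV and E_1 = −13.60/1 = −13.60 eV.
The photon energy is |E_2 − E_1| = 10.20 eV.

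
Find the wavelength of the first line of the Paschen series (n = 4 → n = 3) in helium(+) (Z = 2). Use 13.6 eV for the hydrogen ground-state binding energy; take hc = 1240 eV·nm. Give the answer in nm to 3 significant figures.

469 nm

The Paschen series terminates on n_f = 3; the first line has n_i = 3+1 = 4.
ΔE = 54.40 × (1/3² − 1/4²) = 2.644 eV.
λ = 1240 / 2.644 = 469 nm.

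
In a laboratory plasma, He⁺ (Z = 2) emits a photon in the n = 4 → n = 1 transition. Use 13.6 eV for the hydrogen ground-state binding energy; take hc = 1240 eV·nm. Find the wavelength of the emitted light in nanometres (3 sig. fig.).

For Z = 2 the level energies scale as Z², so the effective Rydberg energy is 13.6 × 4 = 54.40 eV.
ΔE = 54.40 × (1/1² − 1/4²) = 54.40 × 0.9375 = 51.00 eV.
λ = hc/ΔE = 1240 / 51.00 = 24.3 nm.

24.3 nm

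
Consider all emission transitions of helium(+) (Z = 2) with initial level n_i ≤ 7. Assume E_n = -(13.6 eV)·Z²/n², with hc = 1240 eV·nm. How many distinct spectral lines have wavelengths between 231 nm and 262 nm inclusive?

1

Enumerate all n_i → n_f pairs with 1 ≤ n_f < n_i ≤ 7 and compute λ = 1240 / [13.6·4·(1/n_f² − 1/n_i²)].
Lines falling in [231, 262] nm: 7→3 (251.3 nm).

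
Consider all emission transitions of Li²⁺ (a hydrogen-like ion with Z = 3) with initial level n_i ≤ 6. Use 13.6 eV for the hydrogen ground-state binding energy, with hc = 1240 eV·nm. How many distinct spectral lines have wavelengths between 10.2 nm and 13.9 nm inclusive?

5

Enumerate all n_i → n_f pairs with 1 ≤ n_f < n_i ≤ 6 and compute λ = 1240 / [13.6·9·(1/n_f² − 1/n_i²)].
Lines falling in [10.2, 13.9] nm: 6→1 (10.42 nm), 5→1 (10.55 nm), 4→1 (10.81 nm), 3→1 (11.40 nm), 2→1 (13.51 nm).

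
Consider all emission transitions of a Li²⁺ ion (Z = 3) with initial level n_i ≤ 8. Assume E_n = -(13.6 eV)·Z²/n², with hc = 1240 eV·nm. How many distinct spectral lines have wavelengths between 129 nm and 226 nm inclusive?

3

Enumerate all n_i → n_f pairs with 1 ≤ n_f < n_i ≤ 8 and compute λ = 1240 / [13.6·9·(1/n_f² − 1/n_i²)].
Lines falling in [129, 226] nm: 5→3 (142.5 nm), 4→3 (208.4 nm), 8→4 (216.1 nm).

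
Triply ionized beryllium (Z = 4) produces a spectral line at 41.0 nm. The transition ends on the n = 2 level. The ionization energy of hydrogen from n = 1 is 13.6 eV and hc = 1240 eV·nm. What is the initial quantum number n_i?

n_i = 3

The photon energy is ΔE = hc/λ = 1240 / 41.0 = 30.24 eV.
With Z = 4, ΔE = 217.6 × (1/n_f² − 1/n_i²), so 1/n_f² − 1/n_i² = 0.1390.
With n_f = 2: 1/n_i² = 1/4 − 0.1390 = 0.1110, so n_i ≈ 3.00.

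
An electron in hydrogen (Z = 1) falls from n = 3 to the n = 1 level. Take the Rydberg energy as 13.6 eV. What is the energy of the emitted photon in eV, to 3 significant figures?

12.1 eV

E_3 = −13.60/9 = −1.511 eV and E_1 = −13.60/1 = −13.60 eV.
The photon energy is |E_3 − E_1| = 12.1 eV.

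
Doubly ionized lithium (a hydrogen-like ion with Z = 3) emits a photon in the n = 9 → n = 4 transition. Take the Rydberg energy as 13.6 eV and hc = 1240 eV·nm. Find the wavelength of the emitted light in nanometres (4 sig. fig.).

202.0 nm

For Z = 3 the level energies scale as Z², so the effective Rydberg energy is 13.6 × 9 = 122.4 eV.
ΔE = 122.4 × (1/4² − 1/9²) = 122.4 × 0.05015 = 6.139 eV.
λ = hc/ΔE = 1240 / 6.139 = 202.0 nm.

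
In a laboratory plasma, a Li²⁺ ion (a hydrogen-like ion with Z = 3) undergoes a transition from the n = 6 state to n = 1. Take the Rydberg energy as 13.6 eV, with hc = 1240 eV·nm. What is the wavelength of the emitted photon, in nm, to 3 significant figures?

For Z = 3 the level energies scale as Z², so the effective Rydberg energy is 13.6 × 9 = 122.4 eV.
ΔE = 122.4 × (1/1² − 1/6²) = 122.4 × 0.9722 = 119.0 eV.
λ = hc/ΔE = 1240 / 119.0 = 10.4 nm.

10.4 nm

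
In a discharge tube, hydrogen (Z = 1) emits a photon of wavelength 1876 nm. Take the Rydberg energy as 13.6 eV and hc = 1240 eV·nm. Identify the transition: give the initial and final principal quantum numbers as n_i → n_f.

n_i = 4, n_f = 3

The photon energy is ΔE = hc/λ = 1240 / 1876 = 0.6610 eV.
With Z = 1, ΔE = 13.60 × (1/n_f² − 1/n_i²), so 1/n_f² − 1/n_i² = 0.04860.
Trying n_f = 3 gives 1/n_i² = 0.06251, i.e. n_i ≈ 4; this pair matches.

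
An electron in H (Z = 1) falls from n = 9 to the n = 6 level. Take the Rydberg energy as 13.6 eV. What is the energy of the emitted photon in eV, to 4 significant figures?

E_9 = −13.60/81 = −0.1679 eV and E_6 = −13.60/36 = −0.3778 eV.
The photon energy is |E_9 − E_6| = 0.2099 eV.

0.2099 eV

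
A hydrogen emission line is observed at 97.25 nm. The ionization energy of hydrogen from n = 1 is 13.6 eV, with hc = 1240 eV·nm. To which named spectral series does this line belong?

Lyman

ΔE = 1240/97.25 = 12.75 eV.
This matches 13.6 × (1/1² − 1/4²), so n_f = 1: the Lyman series.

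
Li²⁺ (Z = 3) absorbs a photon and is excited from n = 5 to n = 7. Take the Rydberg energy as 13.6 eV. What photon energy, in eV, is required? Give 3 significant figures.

2.40 eV

The Bohr energies scale as Z², so for Z = 3: E_n = −122.4/n² eV.
E_7 = −122.4/49 = −2.498 eV and E_5 = −122.4/25 = −4.896 eV.
The photon energy is |E_7 − E_5| = 2.40 eV.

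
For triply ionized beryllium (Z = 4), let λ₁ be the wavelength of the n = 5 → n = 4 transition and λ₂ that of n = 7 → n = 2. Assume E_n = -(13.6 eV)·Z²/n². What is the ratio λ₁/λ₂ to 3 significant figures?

10.2

λ ∝ 1/ΔE ∝ 1/(1/n_f² − 1/n_i²), and the Z² and hc factors cancel in the ratio.
λ₁/λ₂ = (1/2² − 1/7²)/(1/4² − 1/5²) = 0.2296/0.02250 = 10.2.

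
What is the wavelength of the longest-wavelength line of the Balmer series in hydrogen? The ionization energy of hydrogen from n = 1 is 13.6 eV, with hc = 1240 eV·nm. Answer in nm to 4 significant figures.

The Balmer series terminates on n_f = 2; the first line has n_i = 2+1 = 3.
ΔE = 13.60 × (1/2² − 1/3²) = 1.889 eV.
λ = 1240 / 1.889 = 656.5 nm.

656.5 nm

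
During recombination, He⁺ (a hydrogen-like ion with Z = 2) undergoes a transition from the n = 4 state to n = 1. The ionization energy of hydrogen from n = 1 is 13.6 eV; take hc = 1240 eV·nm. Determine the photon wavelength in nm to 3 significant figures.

24.3 nm

For Z = 2 the level energies scale as Z², so the effective Rydberg energy is 13.6 × 4 = 54.40 eV.
ΔE = 54.40 × (1/1² − 1/4²) = 54.40 × 0.9375 = 51.00 eV.
λ = hc/ΔE = 1240 / 51.00 = 24.3 nm.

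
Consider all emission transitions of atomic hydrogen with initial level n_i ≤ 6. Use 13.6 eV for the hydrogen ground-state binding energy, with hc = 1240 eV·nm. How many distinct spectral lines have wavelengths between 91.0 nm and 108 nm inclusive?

4

Enumerate all n_i → n_f pairs with 1 ≤ n_f < n_i ≤ 6 and compute λ = 1240 / [13.6·1·(1/n_f² − 1/n_i²)].
Lines falling in [91.0, 108] nm: 6→1 (93.78 nm), 5→1 (94.98 nm), 4→1 (97.25 nm), 3→1 (102.6 nm).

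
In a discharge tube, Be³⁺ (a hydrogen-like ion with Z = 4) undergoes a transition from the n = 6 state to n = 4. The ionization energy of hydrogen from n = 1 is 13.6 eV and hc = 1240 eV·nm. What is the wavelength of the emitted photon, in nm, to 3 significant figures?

164 nm

For Z = 4 the level energies scale as Z², so the effective Rydberg energy is 13.6 × 16 = 217.6 eV.
ΔE = 217.6 × (1/4² − 1/6²) = 217.6 × 0.03472 = 7.556 eV.
λ = hc/ΔE = 1240 / 7.556 = 164 nm.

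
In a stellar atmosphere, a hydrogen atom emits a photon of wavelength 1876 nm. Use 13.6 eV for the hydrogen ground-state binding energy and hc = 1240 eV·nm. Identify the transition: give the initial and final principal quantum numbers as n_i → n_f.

n_i = 4, n_f = 3

The photon energy is ΔE = hc/λ = 1240 / 1876 = 0.6610 eV.
With Z = 1, ΔE = 13.60 × (1/n_f² − 1/n_i²), so 1/n_f² − 1/n_i² = 0.04860.
Trying n_f = 3 gives 1/n_i² = 0.06251, i.e. n_i ≈ 4; this pair matches.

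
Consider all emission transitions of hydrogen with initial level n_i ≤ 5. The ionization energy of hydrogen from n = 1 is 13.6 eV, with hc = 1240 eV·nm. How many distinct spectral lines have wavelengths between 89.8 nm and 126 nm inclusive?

Enumerate all n_i → n_f pairs with 1 ≤ n_f < n_i ≤ 5 and compute λ = 1240 / [13.6·1·(1/n_f² − 1/n_i²)].
Lines falling in [89.8, 126] nm: 5→1 (94.98 nm), 4→1 (97.25 nm), 3→1 (102.6 nm), 2→1 (121.6 nm).

4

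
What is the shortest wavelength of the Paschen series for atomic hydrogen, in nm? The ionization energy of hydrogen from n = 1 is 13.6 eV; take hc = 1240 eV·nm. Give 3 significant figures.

821 nm

The Paschen series has lower level n_f = 3; the series limit corresponds to n_i → ∞.
ΔE_max = 13.6 × 1 / 3² = 1.511 eV.
λ_min = 1240 / 1.511 = 821 nm.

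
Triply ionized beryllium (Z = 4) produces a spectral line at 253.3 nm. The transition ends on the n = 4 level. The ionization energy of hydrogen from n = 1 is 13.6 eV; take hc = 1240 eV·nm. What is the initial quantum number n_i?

The photon energy is ΔE = hc/λ = 1240 / 253.3 = 4.895 eV.
With Z = 4, ΔE = 217.6 × (1/n_f² − 1/n_i²), so 1/n_f² − 1/n_i² = 0.02250.
With n_f = 4: 1/n_i² = 1/16 − 0.02250 = 0.04000, so n_i ≈ 5.00.

n_i = 5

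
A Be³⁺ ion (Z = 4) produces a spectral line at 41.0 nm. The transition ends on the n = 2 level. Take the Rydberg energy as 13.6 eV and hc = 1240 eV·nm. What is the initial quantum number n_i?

n_i = 3

The photon energy is ΔE = hc/λ = 1240 / 41.0 = 30.24 eV.
With Z = 4, ΔE = 217.6 × (1/n_f² − 1/n_i²), so 1/n_f² − 1/n_i² = 0.1390.
With n_f = 2: 1/n_i² = 1/4 − 0.1390 = 0.1110, so n_i ≈ 3.00.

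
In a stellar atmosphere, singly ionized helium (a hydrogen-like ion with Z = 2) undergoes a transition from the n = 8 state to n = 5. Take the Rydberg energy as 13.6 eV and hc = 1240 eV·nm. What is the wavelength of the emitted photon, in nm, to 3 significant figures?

935 nm

For Z = 2 the level energies scale as Z², so the effective Rydberg energy is 13.6 × 4 = 54.40 eV.
ΔE = 54.40 × (1/5² − 1/8²) = 54.40 × 0.02438 = 1.326 eV.
λ = hc/ΔE = 1240 / 1.326 = 935 nm.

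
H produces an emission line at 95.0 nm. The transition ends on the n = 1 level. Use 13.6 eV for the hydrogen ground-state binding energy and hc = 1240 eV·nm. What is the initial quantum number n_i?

The photon energy is ΔE = hc/λ = 1240 / 95.0 = 13.05 eV.
With Z = 1, ΔE = 13.60 × (1/n_f² − 1/n_i²), so 1/n_f² − 1/n_i² = 0.9598.
With n_f = 1: 1/n_i² = 1/1 − 0.9598 = 0.04025, so n_i ≈ 4.98.

n_i = 5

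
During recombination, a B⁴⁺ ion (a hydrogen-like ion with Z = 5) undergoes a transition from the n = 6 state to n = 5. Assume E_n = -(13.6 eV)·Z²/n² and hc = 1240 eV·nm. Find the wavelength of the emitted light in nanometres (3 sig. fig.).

For Z = 5 the level energies scale as Z², so the effective Rydberg energy is 13.6 × 25 = 340.0 eV.
ΔE = 340.0 × (1/5² − 1/6²) = 340.0 × 0.01222 = 4.156 eV.
λ = hc/ΔE = 1240 / 4.156 = 298 nm.

298 nm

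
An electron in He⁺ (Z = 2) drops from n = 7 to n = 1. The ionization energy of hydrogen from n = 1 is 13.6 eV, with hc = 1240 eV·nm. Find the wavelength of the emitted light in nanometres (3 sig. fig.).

For Z = 2 the level energies scale as Z², so the effective Rydberg energy is 13.6 × 4 = 54.40 eV.
ΔE = 54.40 × (1/1² − 1/7²) = 54.40 × 0.9796 = 53.29 eV.
λ = hc/ΔE = 1240 / 53.29 = 23.3 nm.

23.3 nm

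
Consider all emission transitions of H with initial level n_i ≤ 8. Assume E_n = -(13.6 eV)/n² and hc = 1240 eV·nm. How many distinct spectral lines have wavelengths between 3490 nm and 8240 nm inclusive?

Enumerate all n_i → n_f pairs with 1 ≤ n_f < n_i ≤ 8 and compute λ = 1240 / [13.6·1·(1/n_f² − 1/n_i²)].
Lines falling in [3490, 8240] nm: 8→5 (3741 nm), 5→4 (4052 nm), 7→5 (4654 nm), 6→5 (7460 nm), 8→6 (7503 nm).

5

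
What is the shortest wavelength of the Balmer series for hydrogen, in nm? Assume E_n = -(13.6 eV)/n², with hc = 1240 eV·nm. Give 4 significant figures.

364.7 nm

The Balmer series has lower level n_f = 2; the series limit corresponds to n_i → ∞.
ΔE_max = 13.6 × 1 / 2² = 3.400 eV.
λ_min = 1240 / 3.400 = 364.7 nm.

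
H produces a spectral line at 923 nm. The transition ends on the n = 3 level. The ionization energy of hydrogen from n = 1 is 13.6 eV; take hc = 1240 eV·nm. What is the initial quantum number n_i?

The photon energy is ΔE = hc/λ = 1240 / 923 = 1.343 eV.
With Z = 1, ΔE = 13.60 × (1/n_f² − 1/n_i²), so 1/n_f² − 1/n_i² = 0.09878.
With n_f = 3: 1/n_i² = 1/9 − 0.09878 = 0.01233, so n_i ≈ 9.01.

n_i = 9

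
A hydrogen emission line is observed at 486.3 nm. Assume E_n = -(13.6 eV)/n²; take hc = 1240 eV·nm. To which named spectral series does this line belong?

Balmer

ΔE = 1240/486.3 = 2.550 eV.
This matches 13.6 × (1/2² − 1/4²), so n_f = 2: the Balmer series.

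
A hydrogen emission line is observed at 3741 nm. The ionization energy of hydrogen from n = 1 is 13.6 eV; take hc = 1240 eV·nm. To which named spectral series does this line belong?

Pfund

ΔE = 1240/3741 = 0.3315 eV.
This matches 13.6 × (1/5² − 1/8²), so n_f = 5: the Pfund series.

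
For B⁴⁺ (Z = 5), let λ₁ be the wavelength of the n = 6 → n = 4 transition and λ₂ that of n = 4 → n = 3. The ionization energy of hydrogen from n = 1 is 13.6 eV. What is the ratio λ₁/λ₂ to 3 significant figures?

1.40

λ ∝ 1/ΔE ∝ 1/(1/n_f² − 1/n_i²), and the Z² and hc factors cancel in the ratio.
λ₁/λ₂ = (1/3² − 1/4²)/(1/4² − 1/6²) = 0.04861/0.03472 = 1.40.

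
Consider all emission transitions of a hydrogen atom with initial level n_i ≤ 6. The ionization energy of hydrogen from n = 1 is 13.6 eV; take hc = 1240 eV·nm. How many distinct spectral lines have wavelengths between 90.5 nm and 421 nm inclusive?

Enumerate all n_i → n_f pairs with 1 ≤ n_f < n_i ≤ 6 and compute λ = 1240 / [13.6·1·(1/n_f² − 1/n_i²)].
Lines falling in [90.5, 421] nm: 6→1 (93.78 nm), 5→1 (94.98 nm), 4→1 (97.25 nm), 3→1 (102.6 nm), 2→1 (121.6 nm), 6→2 (410.3 nm).

6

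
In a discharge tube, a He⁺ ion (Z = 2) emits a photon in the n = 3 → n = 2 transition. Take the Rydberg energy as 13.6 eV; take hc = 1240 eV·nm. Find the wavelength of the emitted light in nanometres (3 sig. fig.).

For Z = 2 the level energies scale as Z², so the effective Rydberg energy is 13.6 × 4 = 54.40 eV.
ΔE = 54.40 × (1/2² − 1/3²) = 54.40 × 0.1389 = 7.556 eV.
λ = hc/ΔE = 1240 / 7.556 = 164 nm.

164 nm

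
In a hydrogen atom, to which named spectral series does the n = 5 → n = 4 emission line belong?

The series is set by the lower level: n_f = 4 is the Brackett series.

Brackett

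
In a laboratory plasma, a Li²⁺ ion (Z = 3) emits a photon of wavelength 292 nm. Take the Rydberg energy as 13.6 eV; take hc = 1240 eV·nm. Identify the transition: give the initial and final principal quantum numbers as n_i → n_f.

n_i = 6, n_f = 4

The photon energy is ΔE = hc/λ = 1240 / 292 = 4.247 eV.
With Z = 3, ΔE = 122.4 × (1/n_f² − 1/n_i²), so 1/n_f² − 1/n_i² = 0.03469.
Trying n_f = 4 gives 1/n_i² = 0.02781, i.e. n_i ≈ 6; this pair matches.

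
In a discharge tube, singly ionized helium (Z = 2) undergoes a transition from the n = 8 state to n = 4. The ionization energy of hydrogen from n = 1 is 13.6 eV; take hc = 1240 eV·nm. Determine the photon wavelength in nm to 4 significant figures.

For Z = 2 the level energies scale as Z², so the effective Rydberg energy is 13.6 × 4 = 54.40 eV.
ΔE = 54.40 × (1/4² − 1/8²) = 54.40 × 0.04688 = 2.550 eV.
λ = hc/ΔE = 1240 / 2.550 = 486.3 nm.

486.3 nm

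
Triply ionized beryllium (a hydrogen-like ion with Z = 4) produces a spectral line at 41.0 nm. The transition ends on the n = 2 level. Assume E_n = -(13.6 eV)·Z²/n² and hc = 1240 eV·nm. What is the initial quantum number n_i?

n_i = 3

The photon energy is ΔE = hc/λ = 1240 / 41.0 = 30.24 eV.
With Z = 4, ΔE = 217.6 × (1/n_f² − 1/n_i²), so 1/n_f² − 1/n_i² = 0.1390.
With n_f = 2: 1/n_i² = 1/4 − 0.1390 = 0.1110, so n_i ≈ 3.00.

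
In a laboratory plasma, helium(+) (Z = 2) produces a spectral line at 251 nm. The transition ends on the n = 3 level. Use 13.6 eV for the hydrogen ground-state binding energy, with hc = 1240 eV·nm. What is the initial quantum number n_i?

n_i = 7

The photon energy is ΔE = hc/λ = 1240 / 251 = 4.940 eV.
With Z = 2, ΔE = 54.40 × (1/n_f² − 1/n_i²), so 1/n_f² − 1/n_i² = 0.09081.
With n_f = 3: 1/n_i² = 1/9 − 0.09081 = 0.02030, so n_i ≈ 7.02.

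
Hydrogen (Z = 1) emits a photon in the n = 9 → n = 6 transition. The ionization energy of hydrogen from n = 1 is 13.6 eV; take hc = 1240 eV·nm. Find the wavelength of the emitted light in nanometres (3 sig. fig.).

5910 nm

ΔE = 13.60 × (1/6² − 1/9²) = 13.60 × 0.01543 = 0.2099 eV.
λ = hc/ΔE = 1240 / 0.2099 = 5910 nm.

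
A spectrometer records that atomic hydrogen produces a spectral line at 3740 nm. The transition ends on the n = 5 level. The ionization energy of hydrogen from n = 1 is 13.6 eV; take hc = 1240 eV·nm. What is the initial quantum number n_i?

The photon energy is ΔE = hc/λ = 1240 / 3740 = 0.3316 eV.
With Z = 1, ΔE = 13.60 × (1/n_f² − 1/n_i²), so 1/n_f² − 1/n_i² = 0.02438.
With n_f = 5: 1/n_i² = 1/25 − 0.02438 = 0.01562, so n_i ≈ 8.00.

n_i = 8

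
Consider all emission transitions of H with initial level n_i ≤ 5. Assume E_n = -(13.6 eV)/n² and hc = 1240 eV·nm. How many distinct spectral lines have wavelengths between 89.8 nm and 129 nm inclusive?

4

Enumerate all n_i → n_f pairs with 1 ≤ n_f < n_i ≤ 5 and compute λ = 1240 / [13.6·1·(1/n_f² − 1/n_i²)].
Lines falling in [89.8, 129] nm: 5→1 (94.98 nm), 4→1 (97.25 nm), 3→1 (102.6 nm), 2→1 (121.6 nm).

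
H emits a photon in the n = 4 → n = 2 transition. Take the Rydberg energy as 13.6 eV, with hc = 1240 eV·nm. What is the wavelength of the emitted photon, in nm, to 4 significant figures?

486.3 nm

ΔE = 13.60 × (1/2² − 1/4²) = 13.60 × 0.1875 = 2.550 eV.
λ = hc/ΔE = 1240 / 2.550 = 486.3 nm.
This line belongs to the Balmer series.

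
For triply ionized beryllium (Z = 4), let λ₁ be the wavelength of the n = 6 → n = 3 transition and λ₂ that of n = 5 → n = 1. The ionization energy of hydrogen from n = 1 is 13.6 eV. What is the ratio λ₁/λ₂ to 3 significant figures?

λ ∝ 1/ΔE ∝ 1/(1/n_f² − 1/n_i²), and the Z² and hc factors cancel in the ratio.
λ₁/λ₂ = (1/1² − 1/5²)/(1/3² − 1/6²) = 0.9600/0.08333 = 11.5.

11.5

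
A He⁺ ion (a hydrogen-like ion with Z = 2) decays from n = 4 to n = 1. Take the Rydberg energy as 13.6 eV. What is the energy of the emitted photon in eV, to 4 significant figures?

51.00 eV

The Bohr energies scale as Z², so for Z = 2: E_n = −54.40/n² eV.
E_4 = −54.40/16 = −3.400 eV and E_1 = −54.40/1 = −54.40 eV.
The photon energy is |E_4 − E_1| = 51.00 eV.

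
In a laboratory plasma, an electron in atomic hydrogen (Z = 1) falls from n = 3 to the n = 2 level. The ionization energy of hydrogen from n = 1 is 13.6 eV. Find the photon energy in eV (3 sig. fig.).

E_3 = −13.60/9 = −1.511 eV and E_2 = −13.60/4 = −3.400 eV.
The photon energy is |E_3 − E_2| = 1.89 eV.

1.89 eV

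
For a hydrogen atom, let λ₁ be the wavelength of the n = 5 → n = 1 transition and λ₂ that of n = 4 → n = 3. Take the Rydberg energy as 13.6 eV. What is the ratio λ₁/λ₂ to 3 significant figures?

λ ∝ 1/ΔE ∝ 1/(1/n_f² − 1/n_i²), and the Z² and hc factors cancel in the ratio.
λ₁/λ₂ = (1/3² − 1/4²)/(1/1² − 1/5²) = 0.04861/0.9600 = 0.0506.

0.0506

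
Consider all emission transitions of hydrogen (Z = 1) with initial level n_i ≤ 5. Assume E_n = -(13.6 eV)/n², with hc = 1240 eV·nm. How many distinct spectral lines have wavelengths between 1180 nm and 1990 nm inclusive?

Enumerate all n_i → n_f pairs with 1 ≤ n_f < n_i ≤ 5 and compute λ = 1240 / [13.6·1·(1/n_f² − 1/n_i²)].
Lines falling in [1180, 1990] nm: 5→3 (1282 nm), 4→3 (1876 nm).

2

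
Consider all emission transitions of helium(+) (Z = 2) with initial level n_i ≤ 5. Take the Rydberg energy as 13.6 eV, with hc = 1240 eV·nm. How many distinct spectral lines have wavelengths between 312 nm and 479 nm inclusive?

2

Enumerate all n_i → n_f pairs with 1 ≤ n_f < n_i ≤ 5 and compute λ = 1240 / [13.6·4·(1/n_f² − 1/n_i²)].
Lines falling in [312, 479] nm: 5→3 (320.5 nm), 4→3 (468.9 nm).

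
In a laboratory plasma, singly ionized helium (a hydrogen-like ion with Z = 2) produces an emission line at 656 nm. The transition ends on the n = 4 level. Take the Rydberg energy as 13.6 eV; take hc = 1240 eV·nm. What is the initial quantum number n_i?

n_i = 6

The photon energy is ΔE = hc/λ = 1240 / 656 = 1.890 eV.
With Z = 2, ΔE = 54.40 × (1/n_f² − 1/n_i²), so 1/n_f² − 1/n_i² = 0.03475.
With n_f = 4: 1/n_i² = 1/16 − 0.03475 = 0.02775, so n_i ≈ 6.00.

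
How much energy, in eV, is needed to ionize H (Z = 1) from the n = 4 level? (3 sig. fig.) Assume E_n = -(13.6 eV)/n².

0.850 eV

E_4 = −13.60/16 = −0.850 eV, so ionization (to E = 0) requires 0.850 eV.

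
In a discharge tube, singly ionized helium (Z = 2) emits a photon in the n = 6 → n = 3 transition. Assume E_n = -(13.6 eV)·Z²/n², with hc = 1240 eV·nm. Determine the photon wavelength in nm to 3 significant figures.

274 nm

For Z = 2 the level energies scale as Z², so the effective Rydberg energy is 13.6 × 4 = 54.40 eV.
ΔE = 54.40 × (1/3² − 1/6²) = 54.40 × 0.08333 = 4.533 eV.
λ = hc/ΔE = 1240 / 4.533 = 274 nm.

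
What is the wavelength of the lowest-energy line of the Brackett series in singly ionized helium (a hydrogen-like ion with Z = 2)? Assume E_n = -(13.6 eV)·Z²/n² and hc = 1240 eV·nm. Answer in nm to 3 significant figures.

The Brackett series terminates on n_f = 4; the first line has n_i = 4+1 = 5.
ΔE = 54.40 × (1/4² − 1/5²) = 1.224 eV.
λ = 1240 / 1.224 = 1010 nm.

1010 nm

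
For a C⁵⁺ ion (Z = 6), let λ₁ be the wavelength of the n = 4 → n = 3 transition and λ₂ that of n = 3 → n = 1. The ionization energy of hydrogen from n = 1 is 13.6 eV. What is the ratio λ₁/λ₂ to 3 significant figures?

λ ∝ 1/ΔE ∝ 1/(1/n_f² − 1/n_i²), and the Z² and hc factors cancel in the ratio.
λ₁/λ₂ = (1/1² − 1/3²)/(1/3² − 1/4²) = 0.8889/0.04861 = 18.3.

18.3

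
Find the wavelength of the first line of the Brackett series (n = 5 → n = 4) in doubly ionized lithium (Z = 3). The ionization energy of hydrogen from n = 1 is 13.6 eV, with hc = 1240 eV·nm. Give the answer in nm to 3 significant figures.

450 nm

The Brackett series terminates on n_f = 4; the first line has n_i = 4+1 = 5.
ΔE = 122.4 × (1/4² − 1/5²) = 2.754 eV.
λ = 1240 / 2.754 = 450 nm.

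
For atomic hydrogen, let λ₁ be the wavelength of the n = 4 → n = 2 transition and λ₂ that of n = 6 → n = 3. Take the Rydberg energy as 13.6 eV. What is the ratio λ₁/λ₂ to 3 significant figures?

λ ∝ 1/ΔE ∝ 1/(1/n_f² − 1/n_i²), and the Z² and hc factors cancel in the ratio.
λ₁/λ₂ = (1/3² − 1/6²)/(1/2² − 1/4²) = 0.08333/0.1875 = 0.444.

0.444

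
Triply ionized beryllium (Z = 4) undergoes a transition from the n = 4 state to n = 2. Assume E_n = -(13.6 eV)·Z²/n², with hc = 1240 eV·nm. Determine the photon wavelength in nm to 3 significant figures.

For Z = 4 the level energies scale as Z², so the effective Rydberg energy is 13.6 × 16 = 217.6 eV.
ΔE = 217.6 × (1/2² − 1/4²) = 217.6 × 0.1875 = 40.80 eV.
λ = hc/ΔE = 1240 / 40.80 = 30.4 nm.

30.4 nm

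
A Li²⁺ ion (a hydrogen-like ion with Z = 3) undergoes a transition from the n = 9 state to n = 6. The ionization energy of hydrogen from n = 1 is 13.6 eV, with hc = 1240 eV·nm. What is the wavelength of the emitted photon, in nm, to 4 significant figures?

656.5 nm

For Z = 3 the level energies scale as Z², so the effective Rydberg energy is 13.6 × 9 = 122.4 eV.
ΔE = 122.4 × (1/6² − 1/9²) = 122.4 × 0.01543 = 1.889 eV.
λ = hc/ΔE = 1240 / 1.889 = 656.5 nm.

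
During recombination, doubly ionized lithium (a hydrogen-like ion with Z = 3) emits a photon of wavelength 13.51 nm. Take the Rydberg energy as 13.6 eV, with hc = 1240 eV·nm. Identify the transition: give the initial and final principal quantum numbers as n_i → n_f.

n_i = 2, n_f = 1

The photon energy is ΔE = hc/λ = 1240 / 13.51 = 91.78 eV.
With Z = 3, ΔE = 122.4 × (1/n_f² − 1/n_i²), so 1/n_f² − 1/n_i² = 0.7499.
Trying n_f = 1 gives 1/n_i² = 0.2501, i.e. n_i ≈ 2; this pair matches.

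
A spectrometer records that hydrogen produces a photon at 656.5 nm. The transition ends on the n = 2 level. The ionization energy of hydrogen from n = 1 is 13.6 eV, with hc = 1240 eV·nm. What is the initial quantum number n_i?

n_i = 3

The photon energy is ΔE = hc/λ = 1240 / 656.5 = 1.889 eV.
With Z = 1, ΔE = 13.60 × (1/n_f² − 1/n_i²), so 1/n_f² − 1/n_i² = 0.1389.
With n_f = 2: 1/n_i² = 1/4 − 0.1389 = 0.1111, so n_i ≈ 3.00.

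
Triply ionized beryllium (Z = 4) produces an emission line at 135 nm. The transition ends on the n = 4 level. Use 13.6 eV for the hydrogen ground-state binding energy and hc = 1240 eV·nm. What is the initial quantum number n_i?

n_i = 7

The photon energy is ΔE = hc/λ = 1240 / 135 = 9.185 eV.
With Z = 4, ΔE = 217.6 × (1/n_f² − 1/n_i²), so 1/n_f² − 1/n_i² = 0.04221.
With n_f = 4: 1/n_i² = 1/16 − 0.04221 = 0.02029, so n_i ≈ 7.02.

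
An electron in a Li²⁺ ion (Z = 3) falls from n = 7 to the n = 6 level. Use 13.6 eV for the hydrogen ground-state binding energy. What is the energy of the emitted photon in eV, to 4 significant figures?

The Bohr energies scale as Z², so for Z = 3: E_n = −122.4/n² eV.
E_7 = −122.4/49 = −2.498 eV and E_6 = −122.4/36 = −3.400 eV.
The photon energy is |E_7 − E_6| = 0.9020 eV.

0.9020 eV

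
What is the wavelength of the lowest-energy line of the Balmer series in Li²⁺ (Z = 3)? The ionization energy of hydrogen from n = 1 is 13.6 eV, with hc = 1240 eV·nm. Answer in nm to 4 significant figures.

72.94 nm

The Balmer series terminates on n_f = 2; the first line has n_i = 2+1 = 3.
ΔE = 122.4 × (1/2² − 1/3²) = 17.00 eV.
λ = 1240 / 17.00 = 72.94 nm.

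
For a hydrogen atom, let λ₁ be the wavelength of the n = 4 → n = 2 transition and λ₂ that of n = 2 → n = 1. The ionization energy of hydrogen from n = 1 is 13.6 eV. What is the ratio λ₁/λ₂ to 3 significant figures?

λ ∝ 1/ΔE ∝ 1/(1/n_f² − 1/n_i²), and the Z² and hc factors cancel in the ratio.
λ₁/λ₂ = (1/1² − 1/2²)/(1/2² − 1/4²) = 0.7500/0.1875 = 4.00.

4.00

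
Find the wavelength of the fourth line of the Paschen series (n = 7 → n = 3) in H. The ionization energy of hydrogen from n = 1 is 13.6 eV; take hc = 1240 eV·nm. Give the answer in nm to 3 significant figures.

The Paschen series terminates on n_f = 3; the fourth line has n_i = 3+4 = 7.
ΔE = 13.60 × (1/3² − 1/7²) = 1.234 eV.
λ = 1240 / 1.234 = 1010 nm.

1010 nm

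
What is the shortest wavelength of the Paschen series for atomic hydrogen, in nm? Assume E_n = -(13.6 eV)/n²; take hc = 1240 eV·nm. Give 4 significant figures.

The Paschen series has lower level n_f = 3; the series limit corresponds to n_i → ∞.
ΔE_max = 13.6 × 1 / 3² = 1.511 eV.
λ_min = 1240 / 1.511 = 820.6 nm.

820.6 nm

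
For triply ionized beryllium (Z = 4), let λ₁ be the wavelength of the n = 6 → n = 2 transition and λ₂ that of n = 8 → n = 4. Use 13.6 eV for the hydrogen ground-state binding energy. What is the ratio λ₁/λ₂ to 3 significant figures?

0.211

λ ∝ 1/ΔE ∝ 1/(1/n_f² − 1/n_i²), and the Z² and hc factors cancel in the ratio.
λ₁/λ₂ = (1/4² − 1/8²)/(1/2² − 1/6²) = 0.04688/0.2222 = 0.211.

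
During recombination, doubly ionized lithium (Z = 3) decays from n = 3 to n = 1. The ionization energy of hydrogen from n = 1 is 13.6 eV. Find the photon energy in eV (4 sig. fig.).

The Bohr energies scale as Z², so for Z = 3: E_n = −122.4/n² eV.
E_3 = −122.4/9 = −13.60 eV and E_1 = −122.4/1 = −122.4 eV.
The photon energy is |E_3 − E_1| = 108.8 eV.

108.8 eV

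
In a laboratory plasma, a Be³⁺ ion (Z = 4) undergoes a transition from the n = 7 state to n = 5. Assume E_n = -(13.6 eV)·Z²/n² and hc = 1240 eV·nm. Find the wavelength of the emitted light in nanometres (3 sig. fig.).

For Z = 4 the level energies scale as Z², so the effective Rydberg energy is 13.6 × 16 = 217.6 eV.
ΔE = 217.6 × (1/5² − 1/7²) = 217.6 × 0.01959 = 4.263 eV.
λ = hc/ΔE = 1240 / 4.263 = 291 nm.

291 nm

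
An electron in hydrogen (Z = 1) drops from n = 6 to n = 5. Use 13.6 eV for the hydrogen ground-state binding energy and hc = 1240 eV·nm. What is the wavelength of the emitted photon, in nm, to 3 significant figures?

ΔE = 13.60 × (1/5² − 1/6²) = 13.60 × 0.01222 = 0.1662 eV.
λ = hc/ΔE = 1240 / 0.1662 = 7460 nm.
This line belongs to the Pfund series.

7460 nm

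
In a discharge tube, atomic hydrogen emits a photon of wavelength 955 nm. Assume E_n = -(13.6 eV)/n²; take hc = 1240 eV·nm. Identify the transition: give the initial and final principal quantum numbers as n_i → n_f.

n_i = 8, n_f = 3

The photon energy is ΔE = hc/λ = 1240 / 955 = 1.298 eV.
With Z = 1, ΔE = 13.60 × (1/n_f² − 1/n_i²), so 1/n_f² − 1/n_i² = 0.09547.
Trying n_f = 3 gives 1/n_i² = 0.01564, i.e. n_i ≈ 8; this pair matches.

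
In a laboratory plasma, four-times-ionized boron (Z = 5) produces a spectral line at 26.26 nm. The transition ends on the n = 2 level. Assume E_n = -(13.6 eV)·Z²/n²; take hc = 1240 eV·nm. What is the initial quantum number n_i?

The photon energy is ΔE = hc/λ = 1240 / 26.26 = 47.22 eV.
With Z = 5, ΔE = 340.0 × (1/n_f² − 1/n_i²), so 1/n_f² − 1/n_i² = 0.1389.
With n_f = 2: 1/n_i² = 1/4 − 0.1389 = 0.1111, so n_i ≈ 3.00.

n_i = 3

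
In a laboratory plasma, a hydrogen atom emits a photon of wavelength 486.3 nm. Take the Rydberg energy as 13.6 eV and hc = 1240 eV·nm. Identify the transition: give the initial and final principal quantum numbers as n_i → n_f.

The photon energy is ΔE = hc/λ = 1240 / 486.3 = 2.550 eV.
With Z = 1, ΔE = 13.60 × (1/n_f² − 1/n_i²), so 1/n_f² − 1/n_i² = 0.1875.
Trying n_f = 2 gives 1/n_i² = 0.06251, i.e. n_i ≈ 4; this pair matches.

n_i = 4, n_f = 2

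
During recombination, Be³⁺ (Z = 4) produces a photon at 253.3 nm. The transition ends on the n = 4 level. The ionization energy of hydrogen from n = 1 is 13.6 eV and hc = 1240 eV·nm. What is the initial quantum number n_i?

The photon energy is ΔE = hc/λ = 1240 / 253.3 = 4.895 eV.
With Z = 4, ΔE = 217.6 × (1/n_f² − 1/n_i²), so 1/n_f² − 1/n_i² = 0.02250.
With n_f = 4: 1/n_i² = 1/16 − 0.02250 = 0.04000, so n_i ≈ 5.00.

n_i = 5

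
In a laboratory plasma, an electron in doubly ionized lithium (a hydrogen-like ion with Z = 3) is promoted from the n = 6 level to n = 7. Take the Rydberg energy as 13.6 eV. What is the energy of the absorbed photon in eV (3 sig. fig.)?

0.902 eV

The Bohr energies scale as Z², so for Z = 3: E_n = −122.4/n² eV.
E_7 = −122.4/49 = −2.498 eV and E_6 = −122.4/36 = −3.400 eV.
The photon energy is |E_7 − E_6| = 0.902 eV.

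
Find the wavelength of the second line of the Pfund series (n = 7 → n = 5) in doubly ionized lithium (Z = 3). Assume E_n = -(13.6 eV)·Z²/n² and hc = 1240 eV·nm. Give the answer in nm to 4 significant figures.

The Pfund series terminates on n_f = 5; the second line has n_i = 5+2 = 7.
ΔE = 122.4 × (1/5² − 1/7²) = 2.398 eV.
λ = 1240 / 2.398 = 517.1 nm.

517.1 nm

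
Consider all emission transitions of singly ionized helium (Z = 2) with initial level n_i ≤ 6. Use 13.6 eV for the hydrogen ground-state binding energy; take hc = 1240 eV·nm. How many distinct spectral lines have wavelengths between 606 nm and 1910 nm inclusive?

Enumerate all n_i → n_f pairs with 1 ≤ n_f < n_i ≤ 6 and compute λ = 1240 / [13.6·4·(1/n_f² − 1/n_i²)].
Lines falling in [606, 1910] nm: 6→4 (656.5 nm), 5→4 (1013 nm), 6→5 (1865 nm).

3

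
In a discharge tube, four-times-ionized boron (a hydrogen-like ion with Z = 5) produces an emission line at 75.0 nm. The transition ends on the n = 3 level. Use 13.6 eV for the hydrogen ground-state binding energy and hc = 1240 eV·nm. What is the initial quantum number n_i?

The photon energy is ΔE = hc/λ = 1240 / 75.0 = 16.53 eV.
With Z = 5, ΔE = 340.0 × (1/n_f² − 1/n_i²), so 1/n_f² − 1/n_i² = 0.04863.
With n_f = 3: 1/n_i² = 1/9 − 0.04863 = 0.06248, so n_i ≈ 4.00.

n_i = 4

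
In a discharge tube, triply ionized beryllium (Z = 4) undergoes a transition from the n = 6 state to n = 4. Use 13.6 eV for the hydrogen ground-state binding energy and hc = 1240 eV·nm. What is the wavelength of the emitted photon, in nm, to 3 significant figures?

For Z = 4 the level energies scale as Z², so the effective Rydberg energy is 13.6 × 16 = 217.6 eV.
ΔE = 217.6 × (1/4² − 1/6²) = 217.6 × 0.03472 = 7.556 eV.
λ = hc/ΔE = 1240 / 7.556 = 164 nm.

164 nm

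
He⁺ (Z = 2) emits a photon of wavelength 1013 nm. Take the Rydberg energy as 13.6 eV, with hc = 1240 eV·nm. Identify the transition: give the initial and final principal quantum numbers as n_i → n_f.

n_i = 5, n_f = 4

The photon energy is ΔE = hc/λ = 1240 / 1013 = 1.224 eV.
With Z = 2, ΔE = 54.40 × (1/n_f² − 1/n_i²), so 1/n_f² − 1/n_i² = 0.02250.
Trying n_f = 4 gives 1/n_i² = 0.04000, i.e. n_i ≈ 5; this pair matches.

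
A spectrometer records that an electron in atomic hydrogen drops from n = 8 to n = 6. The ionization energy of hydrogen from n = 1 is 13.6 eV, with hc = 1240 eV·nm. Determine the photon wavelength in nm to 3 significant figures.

ΔE = 13.60 × (1/6² − 1/8²) = 13.60 × 0.01215 = 0.1653 eV.
λ = hc/ΔE = 1240 / 0.1653 = 7500 nm.

7500 nm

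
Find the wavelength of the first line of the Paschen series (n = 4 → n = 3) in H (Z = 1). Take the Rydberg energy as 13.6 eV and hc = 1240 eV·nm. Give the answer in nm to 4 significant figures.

The Paschen series terminates on n_f = 3; the first line has n_i = 3+1 = 4.
ΔE = 13.60 × (1/3² − 1/4²) = 0.6611 eV.
λ = 1240 / 0.6611 = 1876 nm.

1876 nm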